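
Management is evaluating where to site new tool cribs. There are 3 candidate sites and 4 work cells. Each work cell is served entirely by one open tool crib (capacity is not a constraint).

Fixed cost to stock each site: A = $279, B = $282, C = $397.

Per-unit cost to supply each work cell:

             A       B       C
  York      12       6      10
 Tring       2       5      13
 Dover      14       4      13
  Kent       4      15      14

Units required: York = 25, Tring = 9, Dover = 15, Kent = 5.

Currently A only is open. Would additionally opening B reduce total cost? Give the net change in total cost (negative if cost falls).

Current service cost with {A}: 548.
Adding B: each work cell re-picks its cheapest; new service cost 248, saving 300.
Extra fixed cost: 282. Net change = 282 − 300 = -18.
(Totals: 827 → 809.)

Yes — net change −18 (cost falls by 18).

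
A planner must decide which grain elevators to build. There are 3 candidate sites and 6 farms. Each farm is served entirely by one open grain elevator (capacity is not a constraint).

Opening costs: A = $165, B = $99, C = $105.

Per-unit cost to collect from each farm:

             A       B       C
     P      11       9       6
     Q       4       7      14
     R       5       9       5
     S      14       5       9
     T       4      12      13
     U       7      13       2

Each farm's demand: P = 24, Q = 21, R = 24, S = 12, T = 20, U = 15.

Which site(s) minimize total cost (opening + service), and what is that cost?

Open A and C; minimum total cost 836.

For any fixed open set, each farm goes to its cheapest open site; total = fixed + service.
{A, C}: P→C 6·24=144, Q→A 4·21=84, R→A 5·24=120, S→C 9·12=108, T→A 4·20=80, U→C 2·15=30. Service 566; fixed 270; total 836.
{A, B, C}: service 518 + fixed 369 = 887
{A, B}: service 665 + fixed 264 = 929
{B}: P→B 9·24=216, Q→B 7·21=147, R→B 9·24=216, S→B 5·12=60, T→B 12·20=240, U→B 13·15=195. Service 1074; fixed 99; total 1173.
(All 7 nonempty subsets were checked; A and C is lowest.)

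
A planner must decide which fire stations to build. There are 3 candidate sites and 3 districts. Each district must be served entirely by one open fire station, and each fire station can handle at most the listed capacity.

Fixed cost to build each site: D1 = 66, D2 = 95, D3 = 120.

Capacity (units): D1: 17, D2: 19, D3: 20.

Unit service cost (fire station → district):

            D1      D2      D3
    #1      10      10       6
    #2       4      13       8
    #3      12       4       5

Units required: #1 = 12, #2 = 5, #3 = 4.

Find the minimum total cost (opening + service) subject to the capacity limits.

Minimum total cost: 298

Open {D1, D3}: #1→D3 6·12=72, #2→D1 4·5=20, #3→D3 5·4=20.
Loads: D1 carries 5/17, D3 carries 16/20. Service 112; fixed 186; total 298.
Next best feasible plan costs 317.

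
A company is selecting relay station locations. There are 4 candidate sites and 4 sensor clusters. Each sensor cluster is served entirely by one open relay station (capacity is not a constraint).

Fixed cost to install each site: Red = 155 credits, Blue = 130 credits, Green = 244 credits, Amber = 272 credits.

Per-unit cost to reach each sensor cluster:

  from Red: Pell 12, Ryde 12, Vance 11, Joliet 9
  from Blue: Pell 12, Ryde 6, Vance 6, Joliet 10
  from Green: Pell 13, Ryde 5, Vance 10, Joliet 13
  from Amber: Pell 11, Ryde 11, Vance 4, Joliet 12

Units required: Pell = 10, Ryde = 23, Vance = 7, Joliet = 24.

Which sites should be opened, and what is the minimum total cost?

For any fixed open set, each sensor cluster goes to its cheapest open site; total = fixed + service.
{Blue}: Pell→Blue 12·10=120, Ryde→Blue 6·23=138, Vance→Blue 6·7=42, Joliet→Blue 10·24=240. Service 540; fixed 130; total 670.
{Red, Blue}: Pell→Red 12·10=120, Ryde→Blue 6·23=138, Vance→Blue 6·7=42, Joliet→Red 9·24=216. Service 516; fixed 285; total 801.
{Red}: service 689 + fixed 155 = 844
{Red, Blue, Green, Amber}: service 469 + fixed 801 = 1270
(All 15 nonempty subsets were checked; Blue only is lowest.)

Open Blue only; minimum total cost 670.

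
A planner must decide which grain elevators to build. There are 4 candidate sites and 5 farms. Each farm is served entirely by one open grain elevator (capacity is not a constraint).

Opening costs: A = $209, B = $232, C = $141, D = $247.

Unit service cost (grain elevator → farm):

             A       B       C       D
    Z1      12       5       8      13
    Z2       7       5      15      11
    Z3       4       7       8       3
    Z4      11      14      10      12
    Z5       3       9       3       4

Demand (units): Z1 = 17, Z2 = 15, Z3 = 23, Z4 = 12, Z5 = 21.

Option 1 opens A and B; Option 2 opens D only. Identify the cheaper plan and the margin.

Option 1 is cheaper by 42.

Option 1: {A, B}: Z1→B 5·17=85, Z2→B 5·15=75, Z3→A 4·23=92, Z4→A 11·12=132, Z5→A 3·21=63. Service 447; fixed 441; total 888.
Option 2: {D}: Z1→D 13·17=221, Z2→D 11·15=165, Z3→D 3·23=69, Z4→D 12·12=144, Z5→D 4·21=84. Service 683; fixed 247; total 930.
Difference: |888 − 930| = 42.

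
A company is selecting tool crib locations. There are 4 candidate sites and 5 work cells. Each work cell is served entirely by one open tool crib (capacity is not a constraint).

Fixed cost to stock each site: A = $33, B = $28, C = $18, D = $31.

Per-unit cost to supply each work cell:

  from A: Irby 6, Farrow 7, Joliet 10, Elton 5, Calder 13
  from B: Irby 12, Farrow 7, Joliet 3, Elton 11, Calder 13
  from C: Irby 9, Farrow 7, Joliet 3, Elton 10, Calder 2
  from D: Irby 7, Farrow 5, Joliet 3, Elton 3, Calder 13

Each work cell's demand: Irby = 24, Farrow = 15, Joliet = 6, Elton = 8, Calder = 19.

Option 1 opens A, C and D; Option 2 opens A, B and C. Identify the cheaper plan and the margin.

Option 1: {A, C, D}: Irby→A 6·24=144, Farrow→D 5·15=75, Joliet→C 3·6=18, Elton→D 3·8=24, Calder→C 2·19=38. Service 299; fixed 82; total 381.
Option 2: {A, B, C}: Irby→A 6·24=144, Farrow→A 7·15=105, Joliet→B 3·6=18, Elton→A 5·8=40, Calder→C 2·19=38. Service 345; fixed 79; total 424.
Difference: |381 − 424| = 43.

Option 1 is cheaper by 43.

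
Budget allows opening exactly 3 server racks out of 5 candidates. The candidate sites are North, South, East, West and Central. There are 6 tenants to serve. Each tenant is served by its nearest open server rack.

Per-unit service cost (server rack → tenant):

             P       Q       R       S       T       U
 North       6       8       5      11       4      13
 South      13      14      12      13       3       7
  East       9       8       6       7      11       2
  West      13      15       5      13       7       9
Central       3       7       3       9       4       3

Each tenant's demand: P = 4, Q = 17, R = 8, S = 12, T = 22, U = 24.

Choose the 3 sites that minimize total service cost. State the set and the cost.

Choose South, East and Central; total service cost 353.

With exactly 3 open, each tenant uses its cheapest among the chosen.
{South, East, Central}: P→Central 3·4=12, Q→Central 7·17=119, R→Central 3·8=24, S→East 7·12=84, T→South 3·22=66, U→East 2·24=48. Service cost 353.
{North, East, Central}: service cost 375
{East, West, Central}: service cost 375
Among all 10 size-3 choices, {South, East, Central} is lowest.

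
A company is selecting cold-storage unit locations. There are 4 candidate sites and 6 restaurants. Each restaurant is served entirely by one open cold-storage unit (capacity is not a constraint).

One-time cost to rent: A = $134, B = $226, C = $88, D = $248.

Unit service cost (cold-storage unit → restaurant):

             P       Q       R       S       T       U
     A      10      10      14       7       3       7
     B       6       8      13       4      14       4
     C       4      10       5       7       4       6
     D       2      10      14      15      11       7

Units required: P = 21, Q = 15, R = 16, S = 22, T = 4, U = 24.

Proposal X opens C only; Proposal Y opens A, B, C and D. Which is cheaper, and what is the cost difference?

Proposal X: {C}: P→C 4·21=84, Q→C 10·15=150, R→C 5·16=80, S→C 7·22=154, T→C 4·4=16, U→C 6·24=144. Service 628; fixed 88; total 716.
Proposal Y: {A, B, C, D}: P→D 2·21=42, Q→B 8·15=120, R→C 5·16=80, S→B 4·22=88, T→A 3·4=12, U→B 4·24=96. Service 438; fixed 696; total 1134.
Difference: |716 − 1134| = 418.

Proposal X is cheaper by 418.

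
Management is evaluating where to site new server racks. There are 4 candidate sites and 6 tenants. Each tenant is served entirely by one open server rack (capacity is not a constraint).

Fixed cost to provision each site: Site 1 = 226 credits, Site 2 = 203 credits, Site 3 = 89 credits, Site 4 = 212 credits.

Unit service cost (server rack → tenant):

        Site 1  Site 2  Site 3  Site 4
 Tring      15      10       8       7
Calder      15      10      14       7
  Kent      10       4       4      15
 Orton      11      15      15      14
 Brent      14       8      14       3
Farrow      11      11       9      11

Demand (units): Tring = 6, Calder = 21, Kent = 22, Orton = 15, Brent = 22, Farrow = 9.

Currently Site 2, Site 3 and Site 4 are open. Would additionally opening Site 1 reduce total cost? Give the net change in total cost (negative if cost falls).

Current service cost with {Site 2, Site 3, Site 4}: 634.
Adding Site 1: each tenant re-picks its cheapest; new service cost 589, saving 45.
Extra fixed cost: 226. Net change = 226 − 45 = 181.
(Totals: 1138 → 1319.)

No — net change +181 (cost rises by 181).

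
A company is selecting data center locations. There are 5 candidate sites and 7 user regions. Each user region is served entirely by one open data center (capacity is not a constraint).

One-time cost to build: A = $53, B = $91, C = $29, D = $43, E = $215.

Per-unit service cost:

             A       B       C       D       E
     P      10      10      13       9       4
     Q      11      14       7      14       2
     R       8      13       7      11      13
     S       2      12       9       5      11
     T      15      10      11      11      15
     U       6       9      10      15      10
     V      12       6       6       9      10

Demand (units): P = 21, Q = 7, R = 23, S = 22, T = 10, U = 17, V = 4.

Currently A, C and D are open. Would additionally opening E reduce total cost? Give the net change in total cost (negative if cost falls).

Current service cost with {A, C, D}: 679.
Adding E: each user region re-picks its cheapest; new service cost 539, saving 140.
Extra fixed cost: 215. Net change = 215 − 140 = 75.
(Totals: 804 → 879.)

No — net change +75 (cost rises by 75).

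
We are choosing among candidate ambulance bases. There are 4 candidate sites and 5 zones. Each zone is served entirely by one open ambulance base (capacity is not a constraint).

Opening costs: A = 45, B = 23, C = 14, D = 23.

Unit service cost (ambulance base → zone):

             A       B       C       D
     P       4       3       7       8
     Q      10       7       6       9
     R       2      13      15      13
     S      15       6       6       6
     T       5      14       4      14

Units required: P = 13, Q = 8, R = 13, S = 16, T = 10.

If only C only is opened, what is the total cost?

Total cost: 484

Each zone is assigned to its cheapest site among the open ones.
{C}: P→C 7·13=91, Q→C 6·8=48, R→C 15·13=195, S→C 6·16=96, T→C 4·10=40. Service 470; fixed 14; total 484.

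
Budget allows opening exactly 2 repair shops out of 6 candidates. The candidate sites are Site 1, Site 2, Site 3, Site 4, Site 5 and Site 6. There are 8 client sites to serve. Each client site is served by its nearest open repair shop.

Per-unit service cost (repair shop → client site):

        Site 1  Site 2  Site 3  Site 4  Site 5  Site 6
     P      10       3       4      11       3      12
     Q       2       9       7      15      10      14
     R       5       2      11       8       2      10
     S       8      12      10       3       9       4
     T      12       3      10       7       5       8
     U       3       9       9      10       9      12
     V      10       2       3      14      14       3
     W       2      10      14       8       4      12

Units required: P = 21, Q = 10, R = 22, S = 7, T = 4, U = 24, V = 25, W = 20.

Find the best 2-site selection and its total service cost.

Choose Site 1 and Site 2; total service cost 357.

With exactly 2 open, each client site uses its cheapest among the chosen.
{Site 1, Site 2}: P→Site 2 3·21=63, Q→Site 1 2·10=20, R→Site 2 2·22=44, S→Site 1 8·7=56, T→Site 2 3·4=12, U→Site 1 3·24=72, V→Site 2 2·25=50, W→Site 1 2·20=40. Service cost 357.
{Site 1, Site 3}: service cost 497
{Site 1, Site 5}: service cost 565
Among all 15 size-2 choices, {Site 1, Site 2} is lowest.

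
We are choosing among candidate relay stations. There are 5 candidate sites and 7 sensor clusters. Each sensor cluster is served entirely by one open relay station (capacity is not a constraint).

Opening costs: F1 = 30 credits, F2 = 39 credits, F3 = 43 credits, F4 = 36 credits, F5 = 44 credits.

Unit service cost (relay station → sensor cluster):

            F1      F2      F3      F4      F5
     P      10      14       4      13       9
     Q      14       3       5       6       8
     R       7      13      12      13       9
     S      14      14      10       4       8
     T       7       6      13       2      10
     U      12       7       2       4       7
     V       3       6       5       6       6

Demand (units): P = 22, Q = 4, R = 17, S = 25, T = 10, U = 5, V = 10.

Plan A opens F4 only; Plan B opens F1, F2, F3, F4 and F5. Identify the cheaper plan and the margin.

Plan A: {F4}: P→F4 13·22=286, Q→F4 6·4=24, R→F4 13·17=221, S→F4 4·25=100, T→F4 2·10=20, U→F4 4·5=20, V→F4 6·10=60. Service 731; fixed 36; total 767.
Plan B: {F1, F2, F3, F4, F5}: P→F3 4·22=88, Q→F2 3·4=12, R→F1 7·17=119, S→F4 4·25=100, T→F4 2·10=20, U→F3 2·5=10, V→F1 3·10=30. Service 379; fixed 192; total 571.
Difference: |767 − 571| = 196.

Plan B is cheaper by 196.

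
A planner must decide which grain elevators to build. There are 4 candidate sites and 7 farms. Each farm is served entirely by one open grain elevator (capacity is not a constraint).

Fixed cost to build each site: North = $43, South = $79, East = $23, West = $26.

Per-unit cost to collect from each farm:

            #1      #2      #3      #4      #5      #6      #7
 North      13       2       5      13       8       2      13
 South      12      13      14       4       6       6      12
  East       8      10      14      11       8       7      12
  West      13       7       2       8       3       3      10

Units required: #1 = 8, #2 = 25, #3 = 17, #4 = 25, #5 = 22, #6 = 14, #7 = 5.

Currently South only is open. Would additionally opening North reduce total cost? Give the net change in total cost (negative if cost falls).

Yes — net change −441 (cost falls by 441).

Current service cost with {South}: 1035.
Adding North: each farm re-picks its cheapest; new service cost 551, saving 484.
Extra fixed cost: 43. Net change = 43 − 484 = -441.
(Totals: 1114 → 673.)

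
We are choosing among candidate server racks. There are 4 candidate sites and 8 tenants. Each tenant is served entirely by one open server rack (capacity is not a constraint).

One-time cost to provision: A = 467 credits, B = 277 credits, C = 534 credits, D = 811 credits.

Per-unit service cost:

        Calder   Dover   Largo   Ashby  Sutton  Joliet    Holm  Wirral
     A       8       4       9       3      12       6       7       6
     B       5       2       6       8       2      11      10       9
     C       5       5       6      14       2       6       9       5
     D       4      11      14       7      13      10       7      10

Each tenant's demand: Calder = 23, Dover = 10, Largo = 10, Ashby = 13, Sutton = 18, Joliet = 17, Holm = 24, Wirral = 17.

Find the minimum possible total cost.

Minimum total cost: 1192

For any fixed open set, each tenant goes to its cheapest open site; total = fixed + service.
{B}: Calder→B 5·23=115, Dover→B 2·10=20, Largo→B 6·10=60, Ashby→B 8·13=104, Sutton→B 2·18=36, Joliet→B 11·17=187, Holm→B 10·24=240, Wirral→B 9·17=153. Service 915; fixed 277; total 1192.
{C}: service 846 + fixed 534 = 1380
{A, B}: service 642 + fixed 744 = 1386
{A, B, C, D}: service 602 + fixed 2089 = 2691
No other subset beats 1192.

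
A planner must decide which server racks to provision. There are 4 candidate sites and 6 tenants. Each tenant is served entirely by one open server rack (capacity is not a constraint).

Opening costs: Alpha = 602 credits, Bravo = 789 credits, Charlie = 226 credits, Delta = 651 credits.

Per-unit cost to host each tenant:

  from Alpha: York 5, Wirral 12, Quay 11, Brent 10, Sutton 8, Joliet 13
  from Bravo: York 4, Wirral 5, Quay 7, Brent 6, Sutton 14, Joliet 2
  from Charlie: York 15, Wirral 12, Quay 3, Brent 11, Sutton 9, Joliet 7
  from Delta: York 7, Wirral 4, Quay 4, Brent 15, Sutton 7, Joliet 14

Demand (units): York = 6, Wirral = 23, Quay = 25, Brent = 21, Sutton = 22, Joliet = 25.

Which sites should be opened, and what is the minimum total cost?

Open Charlie only; minimum total cost 1271.

For any fixed open set, each tenant goes to its cheapest open site; total = fixed + service.
{Charlie}: York→Charlie 15·6=90, Wirral→Charlie 12·23=276, Quay→Charlie 3·25=75, Brent→Charlie 11·21=231, Sutton→Charlie 9·22=198, Joliet→Charlie 7·25=175. Service 1045; fixed 226; total 1271.
{Bravo}: service 798 + fixed 789 = 1587
{Bravo, Charlie}: service 588 + fixed 1015 = 1603
{Alpha, Bravo, Charlie, Delta}: York→Bravo 4·6=24, Wirral→Delta 4·23=92, Quay→Charlie 3·25=75, Brent→Bravo 6·21=126, Sutton→Delta 7·22=154, Joliet→Bravo 2·25=50. Service 521; fixed 2268; total 2789.
(All 15 nonempty subsets were checked; Charlie only is lowest.)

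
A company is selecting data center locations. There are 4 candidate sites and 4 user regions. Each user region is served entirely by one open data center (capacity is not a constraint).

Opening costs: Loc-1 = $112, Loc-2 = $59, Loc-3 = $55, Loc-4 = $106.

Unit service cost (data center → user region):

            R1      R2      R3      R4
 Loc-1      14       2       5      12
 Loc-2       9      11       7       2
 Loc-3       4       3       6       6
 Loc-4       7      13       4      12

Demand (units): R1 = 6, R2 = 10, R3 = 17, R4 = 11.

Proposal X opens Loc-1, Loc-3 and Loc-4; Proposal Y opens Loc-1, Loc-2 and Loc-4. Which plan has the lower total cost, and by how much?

Proposal Y is cheaper by 22.

Proposal X: {Loc-1, Loc-3, Loc-4}: R1→Loc-3 4·6=24, R2→Loc-1 2·10=20, R3→Loc-4 4·17=68, R4→Loc-3 6·11=66. Service 178; fixed 273; total 451.
Proposal Y: {Loc-1, Loc-2, Loc-4}: R1→Loc-4 7·6=42, R2→Loc-1 2·10=20, R3→Loc-4 4·17=68, R4→Loc-2 2·11=22. Service 152; fixed 277; total 429.
Difference: |451 − 429| = 22.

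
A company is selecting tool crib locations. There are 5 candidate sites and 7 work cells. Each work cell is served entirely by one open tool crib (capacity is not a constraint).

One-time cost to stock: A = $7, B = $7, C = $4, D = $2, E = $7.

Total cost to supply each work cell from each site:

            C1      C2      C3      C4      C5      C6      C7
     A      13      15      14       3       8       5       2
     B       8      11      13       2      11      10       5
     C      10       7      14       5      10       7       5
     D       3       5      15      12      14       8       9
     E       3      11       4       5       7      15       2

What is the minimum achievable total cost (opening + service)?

Minimum total cost: 43

For any fixed open set, each work cell goes to its cheapest open site; total = fixed + service.
{D, E}: C1→D 3, C2→D 5, C3→E 4, C4→E 5, C5→E 7, C6→D 8, C7→E 2. Service 34; fixed 9; total 43.
{A, D, E}: C1→D 3, C2→D 5, C3→E 4, C4→A 3, C5→E 7, C6→A 5, C7→A 2. Service 29; fixed 16; total 45.
{C, D, E}: C1→D 3, C2→D 5, C3→E 4, C4→C 5, C5→E 7, C6→C 7, C7→E 2. Service 33; fixed 13; total 46.
{A, B, C, D, E}: service 28 + fixed 27 = 55
No other subset beats 43.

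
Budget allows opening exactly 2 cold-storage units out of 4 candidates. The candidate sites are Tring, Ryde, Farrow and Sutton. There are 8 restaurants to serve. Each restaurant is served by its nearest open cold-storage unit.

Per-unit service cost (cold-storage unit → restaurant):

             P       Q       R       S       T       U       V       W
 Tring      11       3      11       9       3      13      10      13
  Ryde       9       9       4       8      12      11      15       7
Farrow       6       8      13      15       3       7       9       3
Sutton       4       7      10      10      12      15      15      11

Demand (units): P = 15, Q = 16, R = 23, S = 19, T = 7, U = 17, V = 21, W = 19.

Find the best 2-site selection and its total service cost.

Choose Ryde and Farrow; total service cost 848.

With exactly 2 open, each restaurant uses its cheapest among the chosen.
{Ryde, Farrow}: P→Farrow 6·15=90, Q→Farrow 8·16=128, R→Ryde 4·23=92, S→Ryde 8·19=152, T→Farrow 3·7=21, U→Farrow 7·17=119, V→Farrow 9·21=189, W→Farrow 3·19=57. Service cost 848.
{Tring, Farrow}: service cost 948
{Tring, Ryde}: service cost 978
Among all 6 size-2 choices, {Ryde, Farrow} is lowest.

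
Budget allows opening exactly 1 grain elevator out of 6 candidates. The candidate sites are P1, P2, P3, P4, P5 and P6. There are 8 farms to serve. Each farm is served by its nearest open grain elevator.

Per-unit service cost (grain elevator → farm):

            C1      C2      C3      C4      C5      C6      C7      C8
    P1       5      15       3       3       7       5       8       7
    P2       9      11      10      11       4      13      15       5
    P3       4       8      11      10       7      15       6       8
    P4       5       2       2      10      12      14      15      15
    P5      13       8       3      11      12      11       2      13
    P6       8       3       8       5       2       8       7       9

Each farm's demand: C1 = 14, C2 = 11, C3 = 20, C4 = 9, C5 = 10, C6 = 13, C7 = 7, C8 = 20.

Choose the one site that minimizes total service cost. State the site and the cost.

With exactly 1 open, each farm uses its cheapest among the chosen.
{P1}: C1→P1 5·14=70, C2→P1 15·11=165, C3→P1 3·20=60, C4→P1 3·9=27, C5→P1 7·10=70, C6→P1 5·13=65, C7→P1 8·7=56, C8→P1 7·20=140. Service cost 653.
{P6}: service cost 703
{P3}: service cost 921
Among all 6 size-1 choices, {P1} is lowest.

Choose P1 only; total service cost 653.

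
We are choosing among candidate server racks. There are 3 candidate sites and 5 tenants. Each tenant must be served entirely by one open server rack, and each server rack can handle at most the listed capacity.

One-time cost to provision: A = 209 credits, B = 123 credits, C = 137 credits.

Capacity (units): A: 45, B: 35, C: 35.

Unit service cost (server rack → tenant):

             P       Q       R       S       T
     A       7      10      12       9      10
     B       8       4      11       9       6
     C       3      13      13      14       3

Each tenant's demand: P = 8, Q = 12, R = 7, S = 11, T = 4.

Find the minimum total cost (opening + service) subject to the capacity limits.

Minimum total cost: 520

Open {B, C}: P→C 3·8=24, Q→B 4·12=48, R→B 11·7=77, S→B 9·11=99, T→C 3·4=12.
Loads: B carries 30/35, C carries 12/35. Service 260; fixed 260; total 520.
Next best feasible plan costs 532.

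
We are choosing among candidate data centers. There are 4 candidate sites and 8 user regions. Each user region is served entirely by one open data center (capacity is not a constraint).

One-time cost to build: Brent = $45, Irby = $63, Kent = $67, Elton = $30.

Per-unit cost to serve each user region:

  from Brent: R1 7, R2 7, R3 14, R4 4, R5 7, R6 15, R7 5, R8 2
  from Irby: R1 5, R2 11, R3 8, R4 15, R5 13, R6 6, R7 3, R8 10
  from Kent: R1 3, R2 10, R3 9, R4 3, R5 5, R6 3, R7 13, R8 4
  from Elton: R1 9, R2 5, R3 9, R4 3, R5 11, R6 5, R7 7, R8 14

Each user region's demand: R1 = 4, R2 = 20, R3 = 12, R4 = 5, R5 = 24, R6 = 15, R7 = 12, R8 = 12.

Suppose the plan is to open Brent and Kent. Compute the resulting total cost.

Each user region is assigned to its cheapest site among the open ones.
{Brent, Kent}: R1→Kent 3·4=12, R2→Brent 7·20=140, R3→Kent 9·12=108, R4→Kent 3·5=15, R5→Kent 5·24=120, R6→Kent 3·15=45, R7→Brent 5·12=60, R8→Brent 2·12=24. Service 524; fixed 112; total 636.

Total cost: 636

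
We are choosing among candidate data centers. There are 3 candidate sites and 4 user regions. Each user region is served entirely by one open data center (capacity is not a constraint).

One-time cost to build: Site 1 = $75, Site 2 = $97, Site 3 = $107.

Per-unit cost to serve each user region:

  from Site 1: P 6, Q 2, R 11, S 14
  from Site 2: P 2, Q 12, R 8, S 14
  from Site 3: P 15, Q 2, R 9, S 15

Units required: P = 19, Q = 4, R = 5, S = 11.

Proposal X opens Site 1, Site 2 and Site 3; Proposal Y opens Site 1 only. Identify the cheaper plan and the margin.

Proposal Y is cheaper by 113.

Proposal X: {Site 1, Site 2, Site 3}: P→Site 2 2·19=38, Q→Site 1 2·4=8, R→Site 2 8·5=40, S→Site 1 14·11=154. Service 240; fixed 279; total 519.
Proposal Y: {Site 1}: P→Site 1 6·19=114, Q→Site 1 2·4=8, R→Site 1 11·5=55, S→Site 1 14·11=154. Service 331; fixed 75; total 406.
Difference: |519 − 406| = 113.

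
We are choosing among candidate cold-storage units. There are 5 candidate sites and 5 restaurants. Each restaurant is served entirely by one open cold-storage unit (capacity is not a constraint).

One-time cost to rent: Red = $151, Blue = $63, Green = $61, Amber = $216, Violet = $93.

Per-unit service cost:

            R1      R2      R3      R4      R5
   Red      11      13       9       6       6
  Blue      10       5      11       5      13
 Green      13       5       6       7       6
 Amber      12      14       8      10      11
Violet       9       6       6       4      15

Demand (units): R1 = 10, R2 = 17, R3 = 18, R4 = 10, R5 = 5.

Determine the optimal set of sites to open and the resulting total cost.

For any fixed open set, each restaurant goes to its cheapest open site; total = fixed + service.
{Green}: R1→Green 13·10=130, R2→Green 5·17=85, R3→Green 6·18=108, R4→Green 7·10=70, R5→Green 6·5=30. Service 423; fixed 61; total 484.
{Blue, Green}: service 373 + fixed 124 = 497
{Green, Violet}: service 353 + fixed 154 = 507
{Red, Blue, Green, Amber, Violet}: service 353 + fixed 584 = 937
No other subset beats 484.

Open Green only; minimum total cost 484.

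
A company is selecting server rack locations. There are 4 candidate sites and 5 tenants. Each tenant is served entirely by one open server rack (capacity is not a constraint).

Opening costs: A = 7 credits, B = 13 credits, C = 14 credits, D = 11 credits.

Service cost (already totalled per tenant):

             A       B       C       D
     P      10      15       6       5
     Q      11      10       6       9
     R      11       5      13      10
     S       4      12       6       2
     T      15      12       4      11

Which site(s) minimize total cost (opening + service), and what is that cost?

Open D only; minimum total cost 48.

For any fixed open set, each tenant goes to its cheapest open site; total = fixed + service.
{D}: P→D 5, Q→D 9, R→D 10, S→D 2, T→D 11. Service 37; fixed 11; total 48.
{C}: P→C 6, Q→C 6, R→C 13, S→C 6, T→C 4. Service 35; fixed 14; total 49.
{A, C}: service 31 + fixed 21 = 52
{A, B, C, D}: P→D 5, Q→C 6, R→B 5, S→D 2, T→C 4. Service 22; fixed 45; total 67.
(All 15 nonempty subsets were checked; D only is lowest.)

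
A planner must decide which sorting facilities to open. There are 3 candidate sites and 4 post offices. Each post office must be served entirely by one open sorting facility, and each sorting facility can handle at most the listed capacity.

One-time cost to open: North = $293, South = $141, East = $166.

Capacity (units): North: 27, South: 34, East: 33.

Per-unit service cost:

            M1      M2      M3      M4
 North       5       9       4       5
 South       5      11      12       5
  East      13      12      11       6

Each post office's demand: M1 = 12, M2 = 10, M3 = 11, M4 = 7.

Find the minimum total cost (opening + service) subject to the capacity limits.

Minimum total cost: 633

Open {South, East}: M1→South 5·12=60, M2→South 11·10=110, M3→East 11·11=121, M4→South 5·7=35.
Loads: South carries 29/34, East carries 11/33. Service 326; fixed 307; total 633.
Next best feasible plan costs 640.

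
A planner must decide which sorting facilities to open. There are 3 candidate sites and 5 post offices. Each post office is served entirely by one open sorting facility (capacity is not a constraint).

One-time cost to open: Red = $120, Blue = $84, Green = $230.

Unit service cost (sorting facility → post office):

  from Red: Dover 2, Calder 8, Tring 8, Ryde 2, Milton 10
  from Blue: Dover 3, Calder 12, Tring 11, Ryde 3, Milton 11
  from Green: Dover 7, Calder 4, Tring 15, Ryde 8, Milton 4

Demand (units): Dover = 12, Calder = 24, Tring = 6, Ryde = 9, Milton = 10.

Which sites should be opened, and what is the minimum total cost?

For any fixed open set, each post office goes to its cheapest open site; total = fixed + service.
{Red}: Dover→Red 2·12=24, Calder→Red 8·24=192, Tring→Red 8·6=48, Ryde→Red 2·9=18, Milton→Red 10·10=100. Service 382; fixed 120; total 502.
{Red, Green}: service 226 + fixed 350 = 576
{Blue, Green}: Dover→Blue 3·12=36, Calder→Green 4·24=96, Tring→Blue 11·6=66, Ryde→Blue 3·9=27, Milton→Green 4·10=40. Service 265; fixed 314; total 579.
{Red, Blue, Green}: service 226 + fixed 434 = 660
No other subset beats 502.

Open Red only; minimum total cost 502.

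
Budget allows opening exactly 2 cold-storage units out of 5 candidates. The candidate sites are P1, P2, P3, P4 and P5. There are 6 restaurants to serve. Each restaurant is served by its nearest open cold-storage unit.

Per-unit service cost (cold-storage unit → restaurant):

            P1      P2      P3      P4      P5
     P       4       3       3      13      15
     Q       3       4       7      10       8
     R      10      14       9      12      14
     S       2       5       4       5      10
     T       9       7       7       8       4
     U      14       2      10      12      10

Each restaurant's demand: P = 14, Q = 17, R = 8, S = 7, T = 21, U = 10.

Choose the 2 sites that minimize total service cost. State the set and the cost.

With exactly 2 open, each restaurant uses its cheapest among the chosen.
{P1, P2}: P→P2 3·14=42, Q→P1 3·17=51, R→P1 10·8=80, S→P1 2·7=14, T→P2 7·21=147, U→P2 2·10=20. Service cost 354.
{P2, P5}: service cost 361
{P2, P3}: service cost 377
Among all 10 size-2 choices, {P1, P2} is lowest.

Choose P1 and P2; total service cost 354.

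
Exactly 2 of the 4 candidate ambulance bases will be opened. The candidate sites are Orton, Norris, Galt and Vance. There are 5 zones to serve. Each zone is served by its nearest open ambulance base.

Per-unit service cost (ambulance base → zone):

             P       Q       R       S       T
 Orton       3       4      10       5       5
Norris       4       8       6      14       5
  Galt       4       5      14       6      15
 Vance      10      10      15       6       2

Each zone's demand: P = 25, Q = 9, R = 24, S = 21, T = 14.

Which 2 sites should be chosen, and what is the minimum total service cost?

With exactly 2 open, each zone uses its cheapest among the chosen.
{Orton, Norris}: P→Orton 3·25=75, Q→Orton 4·9=36, R→Norris 6·24=144, S→Orton 5·21=105, T→Orton 5·14=70. Service cost 430.
{Norris, Vance}: service cost 470
{Orton, Vance}: service cost 484
Among all 6 size-2 choices, {Orton, Norris} is lowest.

Choose Orton and Norris; total service cost 430.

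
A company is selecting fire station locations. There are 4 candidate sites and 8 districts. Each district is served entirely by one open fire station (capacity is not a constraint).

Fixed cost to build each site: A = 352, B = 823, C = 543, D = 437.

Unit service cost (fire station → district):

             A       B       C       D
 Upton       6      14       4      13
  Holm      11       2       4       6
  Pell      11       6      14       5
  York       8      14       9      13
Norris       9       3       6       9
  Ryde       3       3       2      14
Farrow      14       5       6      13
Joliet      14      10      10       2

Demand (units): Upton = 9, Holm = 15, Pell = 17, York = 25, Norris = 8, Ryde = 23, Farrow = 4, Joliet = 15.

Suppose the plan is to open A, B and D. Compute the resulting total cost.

Total cost: 2124

Each district is assigned to its cheapest site among the open ones.
{A, B, D}: Upton→A 6·9=54, Holm→B 2·15=30, Pell→D 5·17=85, York→A 8·25=200, Norris→B 3·8=24, Ryde→A 3·23=69, Farrow→B 5·4=20, Joliet→D 2·15=30. Service 512; fixed 1612; total 2124.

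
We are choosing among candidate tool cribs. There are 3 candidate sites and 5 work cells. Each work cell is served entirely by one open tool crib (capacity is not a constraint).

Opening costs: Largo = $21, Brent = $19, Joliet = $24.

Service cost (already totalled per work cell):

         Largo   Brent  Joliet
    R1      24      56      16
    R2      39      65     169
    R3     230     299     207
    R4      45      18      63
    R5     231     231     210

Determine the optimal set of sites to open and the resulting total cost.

For any fixed open set, each work cell goes to its cheapest open site; total = fixed + service.
{Largo, Brent, Joliet}: R1→Joliet 16, R2→Largo 39, R3→Joliet 207, R4→Brent 18, R5→Joliet 210. Service 490; fixed 64; total 554.
{Brent, Joliet}: R1→Joliet 16, R2→Brent 65, R3→Joliet 207, R4→Brent 18, R5→Joliet 210. Service 516; fixed 43; total 559.
{Largo, Joliet}: service 517 + fixed 45 = 562
{Brent}: service 669 + fixed 19 = 688
(All 7 nonempty subsets were checked; Largo, Brent and Joliet is lowest.)

Open Largo, Brent and Joliet; minimum total cost 554.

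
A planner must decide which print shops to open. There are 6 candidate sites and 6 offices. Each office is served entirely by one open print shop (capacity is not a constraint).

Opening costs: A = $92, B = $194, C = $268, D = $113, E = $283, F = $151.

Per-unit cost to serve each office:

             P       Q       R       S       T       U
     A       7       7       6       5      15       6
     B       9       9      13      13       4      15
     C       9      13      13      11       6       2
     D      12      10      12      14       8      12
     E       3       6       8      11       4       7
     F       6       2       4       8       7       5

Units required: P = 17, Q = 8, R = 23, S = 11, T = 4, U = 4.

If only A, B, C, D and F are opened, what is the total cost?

Total cost: 1107

Each office is assigned to its cheapest site among the open ones.
{A, B, C, D, F}: P→F 6·17=102, Q→F 2·8=16, R→F 4·23=92, S→A 5·11=55, T→B 4·4=16, U→C 2·4=8. Service 289; fixed 818; total 1107.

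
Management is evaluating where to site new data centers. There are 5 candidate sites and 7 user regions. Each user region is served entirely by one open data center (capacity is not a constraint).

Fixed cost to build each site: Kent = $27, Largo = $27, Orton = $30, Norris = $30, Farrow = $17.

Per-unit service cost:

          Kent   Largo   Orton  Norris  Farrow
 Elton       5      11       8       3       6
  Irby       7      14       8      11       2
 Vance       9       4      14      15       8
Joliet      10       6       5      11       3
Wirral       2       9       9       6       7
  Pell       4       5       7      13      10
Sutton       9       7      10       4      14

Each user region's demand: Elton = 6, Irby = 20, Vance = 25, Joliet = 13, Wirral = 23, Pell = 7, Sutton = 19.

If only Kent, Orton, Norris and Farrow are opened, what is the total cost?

Total cost: 551

Each user region is assigned to its cheapest site among the open ones.
{Kent, Orton, Norris, Farrow}: Elton→Norris 3·6=18, Irby→Farrow 2·20=40, Vance→Farrow 8·25=200, Joliet→Farrow 3·13=39, Wirral→Kent 2·23=46, Pell→Kent 4·7=28, Sutton→Norris 4·19=76. Service 447; fixed 104; total 551.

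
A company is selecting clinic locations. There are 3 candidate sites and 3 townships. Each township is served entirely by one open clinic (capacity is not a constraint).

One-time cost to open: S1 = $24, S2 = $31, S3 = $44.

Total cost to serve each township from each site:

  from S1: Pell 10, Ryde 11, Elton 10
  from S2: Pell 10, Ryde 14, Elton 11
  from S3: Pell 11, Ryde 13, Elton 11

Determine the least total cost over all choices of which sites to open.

Minimum total cost: 55

For any fixed open set, each township goes to its cheapest open site; total = fixed + service.
{S1}: Pell→S1 10, Ryde→S1 11, Elton→S1 10. Service 31; fixed 24; total 55.
{S2}: Pell→S2 10, Ryde→S2 14, Elton→S2 11. Service 35; fixed 31; total 66.
{S3}: service 35 + fixed 44 = 79
{S1, S2, S3}: Pell→S1 10, Ryde→S1 11, Elton→S1 10. Service 31; fixed 99; total 130.
(All 7 nonempty subsets were checked; S1 only is lowest.)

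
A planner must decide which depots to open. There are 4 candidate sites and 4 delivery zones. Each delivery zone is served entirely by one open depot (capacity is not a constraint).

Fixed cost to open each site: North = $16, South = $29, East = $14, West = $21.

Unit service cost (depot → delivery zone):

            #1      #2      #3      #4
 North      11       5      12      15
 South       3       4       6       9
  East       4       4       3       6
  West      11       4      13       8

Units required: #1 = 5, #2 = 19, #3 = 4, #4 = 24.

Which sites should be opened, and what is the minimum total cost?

Open East only; minimum total cost 266.

For any fixed open set, each delivery zone goes to its cheapest open site; total = fixed + service.
{East}: #1→East 4·5=20, #2→East 4·19=76, #3→East 3·4=12, #4→East 6·24=144. Service 252; fixed 14; total 266.
{North, East}: service 252 + fixed 30 = 282
{East, West}: #1→East 4·5=20, #2→East 4·19=76, #3→East 3·4=12, #4→East 6·24=144. Service 252; fixed 35; total 287.
{North, South, East, West}: service 247 + fixed 80 = 327
(All 15 nonempty subsets were checked; East only is lowest.)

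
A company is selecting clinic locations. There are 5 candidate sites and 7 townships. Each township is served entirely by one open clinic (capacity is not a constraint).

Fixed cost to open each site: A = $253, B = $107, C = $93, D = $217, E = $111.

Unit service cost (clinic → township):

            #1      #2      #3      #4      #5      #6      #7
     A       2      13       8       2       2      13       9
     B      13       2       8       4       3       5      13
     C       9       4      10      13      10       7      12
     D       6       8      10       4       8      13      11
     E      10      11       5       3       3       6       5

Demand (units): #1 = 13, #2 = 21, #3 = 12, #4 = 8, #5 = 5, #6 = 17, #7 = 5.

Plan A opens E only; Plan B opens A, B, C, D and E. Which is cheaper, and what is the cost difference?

Plan A is cheaper by 347.

Plan A: {E}: #1→E 10·13=130, #2→E 11·21=231, #3→E 5·12=60, #4→E 3·8=24, #5→E 3·5=15, #6→E 6·17=102, #7→E 5·5=25. Service 587; fixed 111; total 698.
Plan B: {A, B, C, D, E}: #1→A 2·13=26, #2→B 2·21=42, #3→E 5·12=60, #4→A 2·8=16, #5→A 2·5=10, #6→B 5·17=85, #7→E 5·5=25. Service 264; fixed 781; total 1045.
Difference: |698 − 1045| = 347.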